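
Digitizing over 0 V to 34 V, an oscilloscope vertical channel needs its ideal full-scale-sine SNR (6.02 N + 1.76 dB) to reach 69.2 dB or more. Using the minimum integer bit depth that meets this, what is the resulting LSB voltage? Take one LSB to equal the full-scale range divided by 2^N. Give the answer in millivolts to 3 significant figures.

8.30 mV

Span = 34 V.
Solving 6.02 N ≥ 69.2 − 1.76: N ≥ 11.203. Round up → N = 12.
LSB = 34 V ÷ 2^12 = 34/4096 V = 8.30 mV.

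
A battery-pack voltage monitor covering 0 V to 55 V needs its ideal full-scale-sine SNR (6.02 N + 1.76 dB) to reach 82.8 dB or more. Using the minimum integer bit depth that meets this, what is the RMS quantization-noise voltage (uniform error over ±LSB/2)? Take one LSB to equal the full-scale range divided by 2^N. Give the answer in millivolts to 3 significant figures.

Span = 55 V.
Solving 6.02 N ≥ 82.8 − 1.76: N ≥ 13.462. Round up → N = 14.
LSB = 55 V / 2^14 = 3.3569 mV.
σ_q = LSB/√12 = 3.3569 mV/3.4641 = 0.969 mV.

0.969 mV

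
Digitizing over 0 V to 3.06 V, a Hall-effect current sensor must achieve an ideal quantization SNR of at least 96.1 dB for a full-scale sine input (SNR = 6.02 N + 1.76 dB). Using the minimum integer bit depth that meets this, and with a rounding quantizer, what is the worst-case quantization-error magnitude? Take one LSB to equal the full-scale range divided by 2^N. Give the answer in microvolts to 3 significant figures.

Span = 3.06 V.
Solving 6.02 N ≥ 96.1 − 1.76: N ≥ 15.671. Round up → N = 16.
LSB = 3.06 V ÷ 2^16 = 3.06/65536 V = 46.692 µV.
|e|_max = LSB/2 = 23.3 µV.

23.3 µV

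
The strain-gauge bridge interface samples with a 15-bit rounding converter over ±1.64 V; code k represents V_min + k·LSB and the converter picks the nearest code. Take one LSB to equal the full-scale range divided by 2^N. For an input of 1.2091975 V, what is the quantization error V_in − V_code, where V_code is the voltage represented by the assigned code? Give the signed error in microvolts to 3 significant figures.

Range = 1.64 − (-1.64) = 3.28 V. LSB = 3.28 V / 2^15 ≈ 100.1 µV.
(V_in − V_min)/LSB = (1.2091975 − (-1.64)) × 32768/3.28 = 28464.1780 → nearest code k = 28464.
V_code = -1.64 + (28464/32768) × 3.28 = 1.2091796875 V.
Error = V_in − V_code = 1.2091975 − (1.2091796875) = +17.8 µV.

+17.8 µV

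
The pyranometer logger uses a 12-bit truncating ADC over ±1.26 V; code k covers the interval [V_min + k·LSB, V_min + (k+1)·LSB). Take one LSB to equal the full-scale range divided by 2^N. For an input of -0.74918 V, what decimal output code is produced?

The full-scale span is 1.26 − (-1.26) = 2.52 V. LSB = 2.52 V / 2^12 ≈ 0.6152 mV.
code = ⌊(V_in − V_min)/LSB⌋ = ⌊(V_in − V_min) × 2^12 / range⌋
     = ⌊(-0.74918 − (-1.26)) × 4096 / 2.52⌋ = ⌊0.51082 × 4096/2.52⌋
     = ⌊830.285⌋ = 830.

830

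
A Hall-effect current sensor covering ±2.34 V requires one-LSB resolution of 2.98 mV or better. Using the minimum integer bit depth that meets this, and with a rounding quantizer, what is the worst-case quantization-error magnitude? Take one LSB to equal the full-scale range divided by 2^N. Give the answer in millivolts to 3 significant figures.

The full-scale span is 2.34 − (-2.34) = 4.68 V.
Levels needed ≥ 4.68/2.98 mV = 1570. 2^11 = 2048 suffices, so N_min = 11.
One LSB is 4.68 V / 2048 = 2.2852 mV.
Max error for round-to-nearest is LSB/2 = 1.14 mV.

1.14 mV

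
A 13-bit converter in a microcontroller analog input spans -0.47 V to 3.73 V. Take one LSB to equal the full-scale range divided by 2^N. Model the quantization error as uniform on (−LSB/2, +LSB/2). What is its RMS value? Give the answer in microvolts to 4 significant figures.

148.0 µV

Full-scale range = 3.73 V − (-0.47 V) = 4.2 V.
Step size = 4.2/8192 V = 0.512695 mV.
σ_q = LSB/√12 = 0.512695 mV/3.4641 = 148.0 µV.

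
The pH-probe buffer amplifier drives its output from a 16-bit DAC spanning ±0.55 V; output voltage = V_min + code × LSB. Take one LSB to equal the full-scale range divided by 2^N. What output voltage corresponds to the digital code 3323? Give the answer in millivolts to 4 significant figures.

Range = 0.55 − (-0.55) = 1.1 V. LSB = 1.1 V / 2^16.
Output = V_min + (3323/65536) × range = -0.55 + 0.0507050 × 1.1 V
      = -0.55 V + 0.0557755 V = -0.494225 V.

-494.2 mV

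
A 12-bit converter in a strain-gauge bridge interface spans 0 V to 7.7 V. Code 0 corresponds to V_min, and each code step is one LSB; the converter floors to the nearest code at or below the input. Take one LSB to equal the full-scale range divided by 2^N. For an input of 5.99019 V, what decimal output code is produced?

Range is 7.7 V. LSB = 7.7 V / 2^12 ≈ 1.880 mV.
V_in − V_min = 5.99019 − (0) = 5.99019 V.
Divide by LSB: 5.99019 × 4096/7.7 = 3186.4699.
Truncating gives code 3186.

3186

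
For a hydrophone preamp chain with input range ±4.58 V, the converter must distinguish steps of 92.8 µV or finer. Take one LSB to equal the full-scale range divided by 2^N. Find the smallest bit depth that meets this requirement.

17 bits

The full-scale span is 4.58 − (-4.58) = 9.16 V.
Need 2^N ≥ 9.16 V / 92.8 µV = 98710 → N_min = 17.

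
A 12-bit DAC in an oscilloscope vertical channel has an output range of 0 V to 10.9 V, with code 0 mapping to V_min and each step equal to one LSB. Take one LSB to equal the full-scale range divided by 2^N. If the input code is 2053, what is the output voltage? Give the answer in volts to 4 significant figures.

V_FS = 10.9 V. LSB = 10.9 V / 2^12.
V_out = 0 + 2053 × (10.9/4096) V
      = 0 V + 5.46331 V = 5.46331 V.

5.463 V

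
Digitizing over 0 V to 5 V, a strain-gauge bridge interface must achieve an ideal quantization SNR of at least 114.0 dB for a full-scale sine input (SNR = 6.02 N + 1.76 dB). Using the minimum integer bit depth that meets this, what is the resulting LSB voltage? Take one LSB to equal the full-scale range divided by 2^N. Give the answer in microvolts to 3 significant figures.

9.54 µV

Span = 5 V.
6.02 N + 1.76 ≥ 114.0 gives N ≥ 18.645, so the minimum integer is 19.
LSB = 5 V ÷ 2^19 = 5/524288 V = 9.54 µV.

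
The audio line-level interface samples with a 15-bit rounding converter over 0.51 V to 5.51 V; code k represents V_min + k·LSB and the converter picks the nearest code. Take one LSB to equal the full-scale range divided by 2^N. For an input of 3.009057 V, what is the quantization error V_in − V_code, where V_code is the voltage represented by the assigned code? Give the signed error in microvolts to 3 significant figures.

−27.5 µV

Span: 5.51 V − (0.51 V) = 5 V. LSB = 5 V / 2^15 ≈ 152.6 µV.
(3.009057 − (0.51)) / LSB = 2.499057 × 32768/5 = 16377.8200. Nearest integer: k = 16378.
Reconstructed level: 0.51 + 16378 × 5/32768 V = 3.0090844727 V.
V_in − V_code = 3.009057 − (3.0090844727) = −27.5 µV.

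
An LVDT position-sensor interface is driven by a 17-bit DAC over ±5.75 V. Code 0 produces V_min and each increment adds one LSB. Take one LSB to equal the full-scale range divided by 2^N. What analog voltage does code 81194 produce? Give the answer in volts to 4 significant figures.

1.374 V

Range = 5.75 − (-5.75) = 11.5 V. LSB = 11.5 V / 2^17.
V_out = -5.75 + 81194 × (11.5/131072) V
      = -5.75 + 7.12380 = 1.37380 V.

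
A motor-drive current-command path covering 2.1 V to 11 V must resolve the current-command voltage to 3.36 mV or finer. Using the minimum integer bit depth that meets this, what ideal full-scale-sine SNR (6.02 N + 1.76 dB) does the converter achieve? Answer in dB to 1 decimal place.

74.0 dB

The full-scale span is 11 − (2.1) = 8.9 V.
Levels needed ≥ 8.9/3.36 mV = 2649. 2^12 = 4096 suffices, so N_min = 12.
Ideal SNR at N = 12: 6.02·12 + 1.76 = 74.0 dB.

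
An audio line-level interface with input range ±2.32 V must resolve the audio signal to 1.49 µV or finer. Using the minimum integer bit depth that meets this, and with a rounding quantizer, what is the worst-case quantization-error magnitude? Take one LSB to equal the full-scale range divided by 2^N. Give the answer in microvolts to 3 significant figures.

Full-scale range = 2.32 V − (-2.32 V) = 4.64 V.
Levels needed ≥ 4.64/1.49 µV = 3.114e6. 2^22 = 4194304 suffices, so N_min = 22.
One LSB is 4.64 V / 4194304 = 1.1063 µV.
|e|_max = LSB/2 = 0.553 µV.

0.553 µV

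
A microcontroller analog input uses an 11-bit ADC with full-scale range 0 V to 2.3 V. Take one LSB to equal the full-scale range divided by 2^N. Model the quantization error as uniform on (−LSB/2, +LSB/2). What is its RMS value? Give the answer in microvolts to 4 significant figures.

V_FS = 2.3 V.
LSB = 2.3 V ÷ 2^11 = 2.3/2048 V = 1.12305 mV.
For a uniform distribution on [−LSB/2, +LSB/2], V_rms = LSB/√12 = 1.12305 mV/3.4641 = 324.2 µV.

324.2 µV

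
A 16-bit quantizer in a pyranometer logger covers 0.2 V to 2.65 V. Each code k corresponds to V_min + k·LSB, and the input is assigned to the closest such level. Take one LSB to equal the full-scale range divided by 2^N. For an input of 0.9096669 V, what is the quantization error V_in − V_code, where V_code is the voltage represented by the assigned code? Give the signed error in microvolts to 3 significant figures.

Full-scale range = 2.65 V − (0.2 V) = 2.45 V. LSB = 2.45 V / 2^16 ≈ 37.38 µV.
(0.9096669 − (0.2)) / LSB = 0.7096669 × 65536/2.45 = 18983.1551. Nearest integer: k = 18983.
V_code = 0.2 + (18983/65536) × 2.45 = 0.90966110229 V.
Error = V_in − V_code = 0.9096669 − (0.90966110229) = +5.80 µV.

+5.80 µV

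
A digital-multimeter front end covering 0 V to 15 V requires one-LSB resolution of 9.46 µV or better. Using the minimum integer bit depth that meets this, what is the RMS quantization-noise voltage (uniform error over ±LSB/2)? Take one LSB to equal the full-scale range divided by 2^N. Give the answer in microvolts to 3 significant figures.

V_FS = 15 V.
Levels needed ≥ 15/9.46 µV = 1.586e6. 2^21 = 2097152 suffices, so N_min = 21.
Step size = 15/2097152 V = 7.1526 µV.
σ_q = LSB/√12 = 7.1526 µV/3.4641 = 2.06 µV.

2.06 µV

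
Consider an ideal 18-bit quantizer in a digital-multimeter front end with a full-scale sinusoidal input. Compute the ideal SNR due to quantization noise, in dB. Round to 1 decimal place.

SNR = 6.02·18 + 1.76 = 110.12 dB.

110.1 dB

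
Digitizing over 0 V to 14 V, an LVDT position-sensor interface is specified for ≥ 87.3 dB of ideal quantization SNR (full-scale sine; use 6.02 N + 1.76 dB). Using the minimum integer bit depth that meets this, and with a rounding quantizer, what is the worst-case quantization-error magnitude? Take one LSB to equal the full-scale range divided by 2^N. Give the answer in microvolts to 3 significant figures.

V_FS = 14 V.
6.02 N + 1.76 ≥ 87.3 gives N ≥ 14.209, so the minimum integer is 15.
LSB = 14 V ÷ 2^15 = 14/32768 V = 427.25 µV.
Half an LSB is 214 µV.

214 µV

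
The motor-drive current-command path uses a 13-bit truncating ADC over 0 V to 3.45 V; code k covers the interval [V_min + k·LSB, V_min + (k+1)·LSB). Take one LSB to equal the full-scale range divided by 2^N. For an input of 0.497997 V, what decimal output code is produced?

1182

Range is 3.45 V. LSB = 3.45 V / 2^13 ≈ 421.1 µV.
V_in − V_min = 0.497997 − (0) = 0.497997 V.
Divide by LSB: 0.497997 × 8192/3.45 = 1182.4903.
Truncating gives code 1182.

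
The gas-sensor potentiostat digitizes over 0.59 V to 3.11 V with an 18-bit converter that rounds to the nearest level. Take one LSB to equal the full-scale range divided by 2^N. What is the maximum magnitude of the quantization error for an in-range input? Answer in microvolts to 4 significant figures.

4.807 µV

The full-scale span is 3.11 − (0.59) = 2.52 V.
Step size = 2.52/262144 V = 9.61304 µV.
A rounding quantizer has |error| ≤ LSB/2 = 4.807 µV.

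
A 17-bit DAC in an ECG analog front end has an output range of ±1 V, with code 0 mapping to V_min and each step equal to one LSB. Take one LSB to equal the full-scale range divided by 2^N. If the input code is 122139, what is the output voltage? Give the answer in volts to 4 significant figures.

The full-scale span is 1 − (-1) = 2 V. LSB = 2 V / 2^17.
V_out = V_min + code × LSB = -1 V + 122139 × 2 V / 131072
      = -1 V + 1.86369 V = 0.863693 V.

0.8637 V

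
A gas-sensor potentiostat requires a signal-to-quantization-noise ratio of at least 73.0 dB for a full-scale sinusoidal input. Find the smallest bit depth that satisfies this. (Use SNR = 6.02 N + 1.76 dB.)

12 bits

Required N = ⌈(73.0 − 1.76)/6.02⌉ = ⌈11.834⌉ = 12.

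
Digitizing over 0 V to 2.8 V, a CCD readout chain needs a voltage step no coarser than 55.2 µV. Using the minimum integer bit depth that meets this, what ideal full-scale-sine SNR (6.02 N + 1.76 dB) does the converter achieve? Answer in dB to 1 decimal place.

98.1 dB

Range is 2.8 V.
Need 2^N ≥ 2.8 V / 55.2 µV = 50720 → N_min = 16.
6.02(16) + 1.76 = 98.08 dB.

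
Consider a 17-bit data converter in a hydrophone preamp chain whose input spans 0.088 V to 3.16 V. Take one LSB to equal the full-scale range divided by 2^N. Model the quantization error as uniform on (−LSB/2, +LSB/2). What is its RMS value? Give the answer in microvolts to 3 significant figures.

6.77 µV

The full-scale span is 3.16 − (0.088) = 3.072 V.
One LSB is 3.072 V / 131072 = 23.438 µV.
For a uniform distribution on [−LSB/2, +LSB/2], V_rms = LSB/√12 = 23.438 µV/3.4641 = 6.77 µV.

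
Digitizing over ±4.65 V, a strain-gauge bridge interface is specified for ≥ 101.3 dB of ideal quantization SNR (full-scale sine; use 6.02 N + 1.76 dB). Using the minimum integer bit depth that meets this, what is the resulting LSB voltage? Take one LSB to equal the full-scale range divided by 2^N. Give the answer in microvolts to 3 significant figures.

71.0 µV

The full-scale span is 4.65 − (-4.65) = 9.3 V.
6.02 N + 1.76 ≥ 101.3 gives N ≥ 16.535, so the minimum integer is 17.
Step size = 9.3/131072 V = 71.0 µV.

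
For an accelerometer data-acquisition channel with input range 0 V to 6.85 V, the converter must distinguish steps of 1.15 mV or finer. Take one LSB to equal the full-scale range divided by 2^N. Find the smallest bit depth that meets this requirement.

13 bits

V_FS = 6.85 V.
Required number of levels: 6.85/1.15 mV = 5956.5; smallest N with 2^N ≥ that is 13.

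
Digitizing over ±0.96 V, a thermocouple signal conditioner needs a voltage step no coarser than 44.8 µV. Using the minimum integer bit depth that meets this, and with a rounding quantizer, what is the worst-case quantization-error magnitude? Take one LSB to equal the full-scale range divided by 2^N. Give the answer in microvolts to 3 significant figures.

Full-scale range = 0.96 V − (-0.96 V) = 1.92 V.
Need 2^N ≥ 1.92 V / 44.8 µV = 42860 → N_min = 16.
LSB = 1.92 V ÷ 2^16 = 1.92/65536 V = 29.297 µV.
Half an LSB is 14.6 µV.

14.6 µV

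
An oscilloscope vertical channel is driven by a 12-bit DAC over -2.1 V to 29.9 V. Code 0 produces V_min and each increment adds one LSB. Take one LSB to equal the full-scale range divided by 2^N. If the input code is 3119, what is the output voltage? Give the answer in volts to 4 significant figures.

22.27 V

The full-scale span is 29.9 − (-2.1) = 32 V. LSB = 32 V / 2^12.
V_out = V_min + code × LSB = -2.1 V + 3119 × 32 V / 4096
      = -2.1 V + 24.3672 V = 22.2672 V.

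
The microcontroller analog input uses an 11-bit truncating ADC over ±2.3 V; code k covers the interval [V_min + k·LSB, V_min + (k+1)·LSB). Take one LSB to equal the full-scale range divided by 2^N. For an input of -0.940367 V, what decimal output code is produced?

605

Full-scale range = 2.3 V − (-2.3 V) = 4.6 V. LSB = 4.6 V / 2^11 ≈ 2.246 mV.
code = ⌊(V_in − V_min)/LSB⌋ = ⌊(V_in − V_min) × 2^11 / range⌋
     = ⌊(-0.940367 − (-2.3)) × 2048 / 4.6⌋ = ⌊1.359633 × 2048/4.6⌋
     = ⌊605.332⌋ = 605.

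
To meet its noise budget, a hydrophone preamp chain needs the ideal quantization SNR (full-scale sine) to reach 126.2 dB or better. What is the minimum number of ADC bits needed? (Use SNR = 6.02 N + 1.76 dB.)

21 bits

Required N = ⌈(126.2 − 1.76)/6.02⌉ = ⌈20.671⌉ = 21.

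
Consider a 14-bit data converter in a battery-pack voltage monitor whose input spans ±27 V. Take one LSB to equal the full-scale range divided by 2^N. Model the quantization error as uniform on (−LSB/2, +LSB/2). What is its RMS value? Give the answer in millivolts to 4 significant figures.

0.9514 mV

Full-scale range = 27 V − (-27 V) = 54 V.
Step size = 54/16384 V = 3.29590 mV.
RMS of a uniform error over width LSB is LSB/√12 = 0.9514 mV.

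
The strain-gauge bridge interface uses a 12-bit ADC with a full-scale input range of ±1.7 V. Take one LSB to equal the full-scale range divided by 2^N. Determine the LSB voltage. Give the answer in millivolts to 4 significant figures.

0.8301 mV

Range = 1.7 − (-1.7) = 3.4 V.
There are 2^12 = 4096 steps.
One LSB is 3.4 V / 4096 = 0.8301 mV.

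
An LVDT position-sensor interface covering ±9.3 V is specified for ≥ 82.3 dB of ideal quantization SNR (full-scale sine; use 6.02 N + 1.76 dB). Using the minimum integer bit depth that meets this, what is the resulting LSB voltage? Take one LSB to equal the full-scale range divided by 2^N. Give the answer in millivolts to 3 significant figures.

Full-scale range = 9.3 V − (-9.3 V) = 18.6 V.
Required N = ⌈(82.3 − 1.76)/6.02⌉ = ⌈13.379⌉ = 14.
LSB = 18.6 V / 2^14 = 1.14 mV.

1.14 mV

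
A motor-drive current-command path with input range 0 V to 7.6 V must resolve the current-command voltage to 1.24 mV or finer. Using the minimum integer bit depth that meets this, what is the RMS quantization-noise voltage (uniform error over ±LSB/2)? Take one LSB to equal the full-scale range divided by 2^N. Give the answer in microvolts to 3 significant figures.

268 µV

Range is 7.6 V.
Levels needed ≥ 7.6/1.24 mV = 6129. 2^13 = 8192 suffices, so N_min = 13.
Step size = 7.6/8192 V = 0.92773 mV.
RMS noise = LSB/√12 = 268 µV.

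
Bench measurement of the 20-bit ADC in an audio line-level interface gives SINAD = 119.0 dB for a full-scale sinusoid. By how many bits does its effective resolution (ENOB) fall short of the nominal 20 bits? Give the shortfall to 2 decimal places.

0.52 bits

Effective bits = (119.0 − 1.76)/6.02 = 19.4751.
Shortfall = 20 − 19.4751 = 0.5249 bits.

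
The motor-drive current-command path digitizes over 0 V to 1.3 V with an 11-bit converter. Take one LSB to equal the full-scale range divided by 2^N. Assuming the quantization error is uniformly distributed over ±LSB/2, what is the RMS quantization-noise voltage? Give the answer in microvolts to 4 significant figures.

Span = 1.3 V.
One LSB is 1.3 V / 2048 = 0.634766 mV.
V_rms = LSB/√12 = 0.634766 mV / √12 = 183.2 µV.

183.2 µV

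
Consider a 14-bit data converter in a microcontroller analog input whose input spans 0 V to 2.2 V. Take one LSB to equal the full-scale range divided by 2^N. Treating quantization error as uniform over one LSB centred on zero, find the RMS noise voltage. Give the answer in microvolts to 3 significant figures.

Range is 2.2 V.
Step size = 2.2/16384 V = 134.28 µV.
σ_q = LSB/√12 = 134.28 µV/3.4641 = 38.8 µV.

38.8 µV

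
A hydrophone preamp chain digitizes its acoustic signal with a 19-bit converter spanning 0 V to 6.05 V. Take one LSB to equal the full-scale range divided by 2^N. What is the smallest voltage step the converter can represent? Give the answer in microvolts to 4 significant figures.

Span = 6.05 V.
Number of codes = 2^19 = 524288.
LSB = 6.05 V ÷ 2^19 = 6.05/524288 V = 11.54 µV.

11.54 µV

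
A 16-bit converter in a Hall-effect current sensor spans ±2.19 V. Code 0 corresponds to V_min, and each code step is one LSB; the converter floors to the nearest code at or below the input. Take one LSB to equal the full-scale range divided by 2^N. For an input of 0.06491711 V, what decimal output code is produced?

Full-scale range = 2.19 V − (-2.19 V) = 4.38 V. LSB = 4.38 V / 2^16 ≈ 66.83 µV.
code = ⌊(V_in − V_min)/LSB⌋ = ⌊(V_in − V_min) × 2^16 / range⌋
     = ⌊(0.06491711 − (-2.19)) × 65536 / 4.38⌋ = ⌊2.25491711 × 65536/4.38⌋
     = ⌊33739.326⌋ = 33739.

33739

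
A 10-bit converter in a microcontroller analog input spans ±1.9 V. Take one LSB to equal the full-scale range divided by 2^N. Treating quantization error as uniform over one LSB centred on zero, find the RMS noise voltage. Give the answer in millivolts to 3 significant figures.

Full-scale range = 1.9 V − (-1.9 V) = 3.8 V.
LSB = 3.8 V ÷ 2^10 = 3.8/1024 V = 3.7109 mV.
σ_q = LSB/√12 = 3.7109 mV/3.4641 = 1.07 mV.

1.07 mV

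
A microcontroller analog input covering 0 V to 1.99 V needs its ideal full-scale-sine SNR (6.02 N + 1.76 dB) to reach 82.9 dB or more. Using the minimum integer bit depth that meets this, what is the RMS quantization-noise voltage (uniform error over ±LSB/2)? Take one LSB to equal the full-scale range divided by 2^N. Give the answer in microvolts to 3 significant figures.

Range is 1.99 V.
Required N = ⌈(82.9 − 1.76)/6.02⌉ = ⌈13.478⌉ = 14.
Step size = 1.99/16384 V = 121.46 µV.
V_rms = LSB/√12 = 35.1 µV.

35.1 µV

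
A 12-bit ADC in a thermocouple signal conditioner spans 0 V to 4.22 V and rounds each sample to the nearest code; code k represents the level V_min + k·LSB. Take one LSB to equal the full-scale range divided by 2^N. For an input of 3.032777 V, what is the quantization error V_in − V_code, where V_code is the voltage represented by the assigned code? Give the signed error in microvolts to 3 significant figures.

−348 µV

Span = 4.22 V. LSB = 4.22 V / 2^12 ≈ 1.030 mV.
(3.032777 − (0)) / LSB = 3.032777 × 4096/4.22 = 2943.6622. Nearest integer: k = 2944.
V_code = 0 + (2944/4096) × 4.22 = 3.033125000 V.
Error = V_in − V_code = 3.032777 − (3.033125000) = −348 µV.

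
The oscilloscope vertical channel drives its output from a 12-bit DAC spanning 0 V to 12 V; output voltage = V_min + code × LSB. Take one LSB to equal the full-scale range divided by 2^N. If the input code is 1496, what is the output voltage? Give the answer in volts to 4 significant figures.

Full-scale range = 12 V. LSB = 12 V / 2^12.
Output = V_min + (1496/4096) × range = 0 + 0.365234 × 12 V
      = 0 + 4.38281 = 4.38281 V.

4.383 V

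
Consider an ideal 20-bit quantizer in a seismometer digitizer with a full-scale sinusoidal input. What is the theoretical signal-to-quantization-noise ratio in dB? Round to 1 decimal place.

122.2 dB

For an ideal N-bit converter with full-scale sine input, SNR = 6.02 N + 1.76 dB. SNR = 6.02 × 20 + 1.76 = 120.40 + 1.76 = 122.16 dB.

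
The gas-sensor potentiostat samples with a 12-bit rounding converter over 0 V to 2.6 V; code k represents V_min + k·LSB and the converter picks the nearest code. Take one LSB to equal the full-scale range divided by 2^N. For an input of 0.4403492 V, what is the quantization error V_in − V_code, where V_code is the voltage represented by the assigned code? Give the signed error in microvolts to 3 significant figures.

−178 µV

Range is 2.6 V. LSB = 2.6 V / 2^12 ≈ 0.6348 mV.
(0.4403492 − (0)) / LSB = 0.4403492 × 4096/2.6 = 693.7194. Nearest integer: k = 694.
V_code = 0 + (694/4096) × 2.6 = 0.4405273438 V.
Error = V_in − V_code = 0.4403492 − (0.4405273438) = −178 µV.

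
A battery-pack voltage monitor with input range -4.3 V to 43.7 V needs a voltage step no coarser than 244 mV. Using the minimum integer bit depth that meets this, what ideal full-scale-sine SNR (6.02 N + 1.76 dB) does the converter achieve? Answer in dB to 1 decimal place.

The full-scale span is 43.7 − (-4.3) = 48 V.
48 V / 244 mV = 196.7. Since 2^7 = 128 and 2^8 = 256, N = 8.
Ideal SNR at N = 8: 6.02·8 + 1.76 = 49.9 dB.

49.9 dB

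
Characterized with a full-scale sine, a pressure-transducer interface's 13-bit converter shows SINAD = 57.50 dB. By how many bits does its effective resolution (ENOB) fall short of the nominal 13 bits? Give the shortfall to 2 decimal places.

ENOB = (SINAD − 1.76)/6.02 = (57.50 − 1.76)/6.02 = 9.2591 bits.
Shortfall = 13 − 9.2591 = 3.7409 bits.

3.74 bits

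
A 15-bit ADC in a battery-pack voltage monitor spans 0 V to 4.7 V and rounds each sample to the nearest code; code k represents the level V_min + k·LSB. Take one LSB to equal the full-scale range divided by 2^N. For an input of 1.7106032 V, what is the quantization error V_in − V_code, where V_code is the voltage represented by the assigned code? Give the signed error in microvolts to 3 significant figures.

+25.8 µV

Full-scale range = 4.7 V. LSB = 4.7 V / 2^15 ≈ 143.4 µV.
(1.7106032 − (0)) / LSB = 1.7106032 × 32768/4.7 = 11926.1799. Nearest integer: k = 11926.
V_code = V_min + k × range/2^15 = 0 + 11926 × 4.7/32768 = 1.7105773926 V.
V_in − V_code = 1.7106032 − (1.7105773926) = +25.8 µV.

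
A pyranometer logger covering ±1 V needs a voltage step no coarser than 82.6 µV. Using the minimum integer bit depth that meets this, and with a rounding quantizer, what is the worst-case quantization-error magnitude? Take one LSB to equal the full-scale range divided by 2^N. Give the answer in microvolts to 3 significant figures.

Range = 1 − (-1) = 2 V.
2 V / 82.6 µV = 24210. Since 2^14 = 16384 and 2^15 = 32768, N = 15.
One LSB is 2 V / 32768 = 61.035 µV.
|e|_max = LSB/2 = 30.5 µV.

30.5 µV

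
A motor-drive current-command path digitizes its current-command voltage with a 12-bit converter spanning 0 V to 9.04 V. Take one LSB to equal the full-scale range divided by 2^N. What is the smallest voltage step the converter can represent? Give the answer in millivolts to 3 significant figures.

Full-scale range = 9.04 V.
Number of codes = 2^12 = 4096.
LSB = 9.04 V ÷ 2^12 = 9.04/4096 V = 2.21 mV.

2.21 mV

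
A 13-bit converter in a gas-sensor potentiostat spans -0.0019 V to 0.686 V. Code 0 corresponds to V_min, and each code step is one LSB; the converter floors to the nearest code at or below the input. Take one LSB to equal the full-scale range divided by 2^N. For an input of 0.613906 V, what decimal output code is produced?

Span: 0.686 V − (-0.0019 V) = 0.6879 V. LSB = 0.6879 V / 2^13 ≈ 83.97 µV.
code = ⌊(V_in − V_min)/LSB⌋ = ⌊(V_in − V_min) × 2^13 / range⌋
     = ⌊(0.613906 − (-0.0019)) × 8192 / 0.6879⌋ = ⌊0.615806 × 8192/0.6879⌋
     = ⌊7333.454⌋ = 7333.

7333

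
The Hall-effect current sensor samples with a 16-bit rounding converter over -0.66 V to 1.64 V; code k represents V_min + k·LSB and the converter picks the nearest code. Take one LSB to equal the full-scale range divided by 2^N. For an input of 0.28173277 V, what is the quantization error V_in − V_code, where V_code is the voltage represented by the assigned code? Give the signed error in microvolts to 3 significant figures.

−12.2 µV

Span: 1.64 V − (-0.66 V) = 2.3 V. LSB = 2.3 V / 2^16 ≈ 35.10 µV.
(V_in − V_min)/LSB = (0.28173277 − (-0.66)) × 65536/2.3 = 26833.6517 → nearest code k = 26834.
Reconstructed level: -0.66 + 26834 × 2.3/65536 V = 0.28174499512 V.
V_in − V_code = 0.28173277 − (0.28174499512) = −12.2 µV.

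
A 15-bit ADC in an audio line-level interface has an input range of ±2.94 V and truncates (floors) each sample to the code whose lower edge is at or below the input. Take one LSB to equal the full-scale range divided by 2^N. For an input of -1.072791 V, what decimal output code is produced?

The full-scale span is 2.94 − (-2.94) = 5.88 V. LSB = 5.88 V / 2^15 ≈ 179.4 µV.
code = ⌊(V_in − V_min)/LSB⌋ = ⌊(V_in − V_min) × 2^15 / range⌋
     = ⌊(-1.072791 − (-2.94)) × 32768 / 5.88⌋ = ⌊1.867209 × 32768/5.88⌋
     = ⌊10405.562⌋ = 10405.

10405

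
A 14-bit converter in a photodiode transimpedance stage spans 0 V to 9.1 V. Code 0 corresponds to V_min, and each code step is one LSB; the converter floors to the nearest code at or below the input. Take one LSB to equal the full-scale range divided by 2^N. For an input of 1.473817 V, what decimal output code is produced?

2653

Full-scale range = 9.1 V. LSB = 9.1 V / 2^14 ≈ 0.5554 mV.
(V_in − V_min) × 2^14/range = (1.473817 − (0)) × 16384/9.1 = 2653.518.
Floor → code = 2653.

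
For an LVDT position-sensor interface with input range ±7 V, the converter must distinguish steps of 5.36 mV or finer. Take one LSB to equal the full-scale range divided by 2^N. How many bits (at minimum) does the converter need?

12 bits

Span: 7 V − (-7 V) = 14 V.
Need 2^N ≥ 14 V / 5.36 mV = 2612 → N_min = 12.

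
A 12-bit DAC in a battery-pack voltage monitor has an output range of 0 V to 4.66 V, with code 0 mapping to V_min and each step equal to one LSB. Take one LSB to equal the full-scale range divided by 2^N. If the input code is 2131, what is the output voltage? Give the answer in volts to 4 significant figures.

2.424 V

Span = 4.66 V. LSB = 4.66 V / 2^12.
Output = V_min + (2131/4096) × range = 0 + 0.520264 × 4.66 V
      = 0 V + 2.42443 V = 2.42443 V.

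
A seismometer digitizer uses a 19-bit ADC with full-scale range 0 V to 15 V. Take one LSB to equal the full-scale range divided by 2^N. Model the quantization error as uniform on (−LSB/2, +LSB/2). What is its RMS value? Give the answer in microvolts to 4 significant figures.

8.259 µV

Full-scale range = 15 V.
Step size = 15/524288 V = 28.6102 µV.
For a uniform distribution on [−LSB/2, +LSB/2], V_rms = LSB/√12 = 28.6102 µV/3.4641 = 8.259 µV.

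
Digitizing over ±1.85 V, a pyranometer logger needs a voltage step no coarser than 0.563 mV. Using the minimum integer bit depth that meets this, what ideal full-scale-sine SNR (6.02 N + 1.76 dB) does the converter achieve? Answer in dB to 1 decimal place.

80.0 dB

Range = 1.85 − (-1.85) = 3.7 V.
Levels needed ≥ 3.7/0.563 mV = 6572. 2^13 = 8192 suffices, so N_min = 13.
Ideal SNR at N = 13: 6.02·13 + 1.76 = 80.0 dB.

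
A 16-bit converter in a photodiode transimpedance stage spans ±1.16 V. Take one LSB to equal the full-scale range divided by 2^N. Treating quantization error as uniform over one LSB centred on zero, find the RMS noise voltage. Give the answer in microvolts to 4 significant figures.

10.22 µV

Span: 1.16 V − (-1.16 V) = 2.32 V.
LSB = 2.32 V / 2^16 = 35.4004 µV.
For a uniform distribution on [−LSB/2, +LSB/2], V_rms = LSB/√12 = 35.4004 µV/3.4641 = 10.22 µV.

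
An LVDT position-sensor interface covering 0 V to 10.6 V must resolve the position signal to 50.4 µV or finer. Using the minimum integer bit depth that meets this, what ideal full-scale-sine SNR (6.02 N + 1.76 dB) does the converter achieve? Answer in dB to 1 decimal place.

110.1 dB

Span = 10.6 V.
10.6 V / 50.4 µV = 210300. Since 2^17 = 131072 and 2^18 = 262144, N = 18.
SNR = 6.02 × 18 + 1.76 = 110.12 dB.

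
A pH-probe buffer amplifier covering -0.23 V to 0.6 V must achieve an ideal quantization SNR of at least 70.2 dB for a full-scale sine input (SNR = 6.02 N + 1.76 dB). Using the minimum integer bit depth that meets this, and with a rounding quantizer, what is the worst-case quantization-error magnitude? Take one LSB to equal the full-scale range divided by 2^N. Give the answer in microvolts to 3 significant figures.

Range = 0.6 − (-0.23) = 0.83 V.
6.02 N + 1.76 ≥ 70.2 gives N ≥ 11.369, so the minimum integer is 12.
LSB = 0.83 V / 2^12 = 202.64 µV.
Half an LSB is 101 µV.

101 µV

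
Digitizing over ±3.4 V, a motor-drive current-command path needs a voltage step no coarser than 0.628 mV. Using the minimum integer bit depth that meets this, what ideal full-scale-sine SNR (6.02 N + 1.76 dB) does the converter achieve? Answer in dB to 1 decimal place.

86.0 dB

Full-scale range = 3.4 V − (-3.4 V) = 6.8 V.
Required number of levels: 6.8/0.628 mV = 10828; smallest N with 2^N ≥ that is 14.
6.02(14) + 1.76 = 86.04 dB.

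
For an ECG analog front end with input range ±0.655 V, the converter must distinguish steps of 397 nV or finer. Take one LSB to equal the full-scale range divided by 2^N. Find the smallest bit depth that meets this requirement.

22 bits

Full-scale range = 0.655 V − (-0.655 V) = 1.31 V.
1.31 V / 397 nV = 3.300e6. Since 2^21 = 2097152 and 2^22 = 4194304, N = 22.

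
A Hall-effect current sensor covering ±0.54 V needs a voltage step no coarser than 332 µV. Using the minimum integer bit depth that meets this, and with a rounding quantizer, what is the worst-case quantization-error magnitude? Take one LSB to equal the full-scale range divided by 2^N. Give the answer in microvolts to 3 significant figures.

The full-scale span is 0.54 − (-0.54) = 1.08 V.
Levels needed ≥ 1.08/332 µV = 3253. 2^12 = 4096 suffices, so N_min = 12.
LSB = 1.08 V ÷ 2^12 = 1.08/4096 V = 263.67 µV.
Half an LSB is 132 µV.

132 µV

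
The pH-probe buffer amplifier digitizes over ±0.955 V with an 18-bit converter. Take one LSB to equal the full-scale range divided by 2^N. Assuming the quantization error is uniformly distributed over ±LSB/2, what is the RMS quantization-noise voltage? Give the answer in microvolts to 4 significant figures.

The full-scale span is 0.955 − (-0.955) = 1.91 V.
One LSB is 1.91 V / 262144 = 7.28607 µV.
V_rms = LSB/√12 = 7.28607 µV / √12 = 2.103 µV.

2.103 µV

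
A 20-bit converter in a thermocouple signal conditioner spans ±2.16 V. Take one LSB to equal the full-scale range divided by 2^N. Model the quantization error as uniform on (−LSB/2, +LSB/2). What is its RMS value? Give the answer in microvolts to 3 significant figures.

1.19 µV

The full-scale span is 2.16 − (-2.16) = 4.32 V.
One LSB is 4.32 V / 1048576 = 4.1199 µV.
σ_q = LSB/√12 = 4.1199 µV/3.4641 = 1.19 µV.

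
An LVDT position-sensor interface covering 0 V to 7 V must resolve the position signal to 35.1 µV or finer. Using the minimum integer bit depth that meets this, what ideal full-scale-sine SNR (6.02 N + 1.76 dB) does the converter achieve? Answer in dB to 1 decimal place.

110.1 dB

Full-scale range = 7 V.
Need 2^N ≥ 7 V / 35.1 µV = 199400 → N_min = 18.
SNR = 6.02 × 18 + 1.76 = 110.12 dB.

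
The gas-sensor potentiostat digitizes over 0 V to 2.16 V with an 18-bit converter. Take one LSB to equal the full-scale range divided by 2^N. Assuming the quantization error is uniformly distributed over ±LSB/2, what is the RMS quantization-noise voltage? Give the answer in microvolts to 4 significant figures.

Range is 2.16 V.
One LSB is 2.16 V / 262144 = 8.23975 µV.
For a uniform distribution on [−LSB/2, +LSB/2], V_rms = LSB/√12 = 8.23975 µV/3.4641 = 2.379 µV.

2.379 µV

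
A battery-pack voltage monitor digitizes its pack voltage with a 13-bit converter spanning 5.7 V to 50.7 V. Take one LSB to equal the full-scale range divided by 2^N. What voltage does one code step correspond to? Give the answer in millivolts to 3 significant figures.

Span: 50.7 V − (5.7 V) = 45 V.
2^13 = 8192 levels.
LSB = 45 V / 2^13 = 5.49 mV.

5.49 mV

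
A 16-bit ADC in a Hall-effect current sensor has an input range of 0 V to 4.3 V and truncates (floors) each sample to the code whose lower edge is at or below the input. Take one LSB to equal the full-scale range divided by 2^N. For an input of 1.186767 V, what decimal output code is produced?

V_FS = 4.3 V. LSB = 4.3 V / 2^16 ≈ 65.61 µV.
code = ⌊(V_in − V_min)/LSB⌋ = ⌊(V_in − V_min) × 2^16 / range⌋
     = ⌊(1.186767 − (0)) × 65536 / 4.3⌋ = ⌊1.186767 × 65536/4.3⌋
     = ⌊18087.433⌋ = 18087.

18087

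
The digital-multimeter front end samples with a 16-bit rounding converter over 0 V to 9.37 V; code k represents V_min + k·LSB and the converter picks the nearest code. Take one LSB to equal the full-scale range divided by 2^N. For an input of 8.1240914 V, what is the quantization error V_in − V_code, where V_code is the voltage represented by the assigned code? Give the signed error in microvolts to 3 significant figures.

V_FS = 9.37 V. LSB = 9.37 V / 2^16 ≈ 143.0 µV.
Position in LSBs: (8.1240914 − (0)) × 65536/9.37 = 56821.8201; rounding gives k = 56822.
Reconstructed level: 0 + 56822 × 9.37/65536 V = 8.1241171265 V.
V_in − V_code = 8.1240914 − (8.1241171265) = −25.7 µV.

−25.7 µV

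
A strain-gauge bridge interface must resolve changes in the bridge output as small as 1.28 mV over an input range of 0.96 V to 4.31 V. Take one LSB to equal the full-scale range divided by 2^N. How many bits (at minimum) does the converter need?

Full-scale range = 4.31 V − (0.96 V) = 3.35 V.
Required number of levels: 3.35/1.28 mV = 2617.2; smallest N with 2^N ≥ that is 12.

12 bits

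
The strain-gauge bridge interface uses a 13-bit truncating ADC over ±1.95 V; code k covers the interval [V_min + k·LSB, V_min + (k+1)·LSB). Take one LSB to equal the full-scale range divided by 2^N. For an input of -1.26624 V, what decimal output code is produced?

The full-scale span is 1.95 − (-1.95) = 3.9 V. LSB = 3.9 V / 2^13 ≈ 476.1 µV.
code = ⌊(V_in − V_min)/LSB⌋ = ⌊(V_in − V_min) × 2^13 / range⌋
     = ⌊(-1.26624 − (-1.95)) × 8192 / 3.9⌋ = ⌊0.68376 × 8192/3.9⌋
     = ⌊1436.247⌋ = 1436.

1436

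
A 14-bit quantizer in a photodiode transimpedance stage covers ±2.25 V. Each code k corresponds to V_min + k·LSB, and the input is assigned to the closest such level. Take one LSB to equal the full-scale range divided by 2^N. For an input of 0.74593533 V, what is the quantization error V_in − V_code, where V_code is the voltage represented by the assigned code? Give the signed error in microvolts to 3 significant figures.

The full-scale span is 2.25 − (-2.25) = 4.5 V. LSB = 4.5 V / 2^14 ≈ 274.7 µV.
Position in LSBs: (0.74593533 − (-2.25)) × 16384/4.5 = 10907.8677; rounding gives k = 10908.
V_code = -2.25 + (10908/16384) × 4.5 = 0.74597167969 V.
e = 0.74593533 − (0.74597167969) = −36.3 µV.

−36.3 µV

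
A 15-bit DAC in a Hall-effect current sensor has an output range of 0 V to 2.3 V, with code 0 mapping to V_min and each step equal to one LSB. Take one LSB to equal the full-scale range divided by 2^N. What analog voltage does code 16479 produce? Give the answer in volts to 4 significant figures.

1.157 V

Span = 2.3 V. LSB = 2.3 V / 2^15.
V_out = 0 + 16479 × (2.3/32768) V
      = 0 V + 1.15667 V = 1.15667 V.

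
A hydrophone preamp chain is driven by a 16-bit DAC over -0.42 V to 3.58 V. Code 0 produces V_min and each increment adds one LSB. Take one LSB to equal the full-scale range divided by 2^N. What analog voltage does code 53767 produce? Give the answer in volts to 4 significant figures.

Full-scale range = 3.58 V − (-0.42 V) = 4 V. LSB = 4 V / 2^16.
V_out = V_min + code × LSB = -0.42 V + 53767 × 4 V / 65536
      = -0.42 V + 3.28168 V = 2.86168 V.

2.862 V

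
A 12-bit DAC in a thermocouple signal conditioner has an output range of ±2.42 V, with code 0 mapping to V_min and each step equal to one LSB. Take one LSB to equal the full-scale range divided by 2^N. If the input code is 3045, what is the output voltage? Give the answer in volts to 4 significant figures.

Range = 2.42 − (-2.42) = 4.84 V. LSB = 4.84 V / 2^12.
V_out = V_min + code × LSB = -2.42 V + 3045 × 4.84 V / 4096
      = -2.42 V + 3.59810 V = 1.17810 V.

1.178 V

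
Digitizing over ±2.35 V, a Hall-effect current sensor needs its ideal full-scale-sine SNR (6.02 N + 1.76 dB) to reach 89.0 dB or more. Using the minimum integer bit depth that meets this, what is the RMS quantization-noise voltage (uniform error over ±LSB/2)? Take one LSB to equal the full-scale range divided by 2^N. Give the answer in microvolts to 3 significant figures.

41.4 µV

The full-scale span is 2.35 − (-2.35) = 4.7 V.
N ≥ (89.0 − 1.76)/6.02 = 14.492 → N_min = 15.
Step size = 4.7/32768 V = 143.43 µV.
σ_q = LSB/√12 = 143.43 µV/3.4641 = 41.4 µV.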